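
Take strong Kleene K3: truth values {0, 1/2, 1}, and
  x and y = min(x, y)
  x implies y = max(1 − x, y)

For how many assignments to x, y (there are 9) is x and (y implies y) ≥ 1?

2

x = 0, y = 0 ↦ 0  <
x = 0, y = 1/2 ↦ 0  <
x = 0, y = 1 ↦ 0  <
x = 1/2, y = 0 ↦ 1/2  <
x = 1/2, y = 1/2 ↦ 1/2  <
x = 1/2, y = 1 ↦ 1/2  <
x = 1, y = 0 ↦ 1  ≥
x = 1, y = 1/2 ↦ 1/2  <
x = 1, y = 1 ↦ 1  ≥
So 2 of the 9 assignments meet the threshold.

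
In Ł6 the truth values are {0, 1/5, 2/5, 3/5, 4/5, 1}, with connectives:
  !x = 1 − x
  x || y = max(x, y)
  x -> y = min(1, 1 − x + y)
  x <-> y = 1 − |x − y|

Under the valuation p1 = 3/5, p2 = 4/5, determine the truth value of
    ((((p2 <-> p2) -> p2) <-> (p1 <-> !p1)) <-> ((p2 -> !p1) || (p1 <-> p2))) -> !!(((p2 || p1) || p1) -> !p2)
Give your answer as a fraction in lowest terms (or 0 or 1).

3/5

p2 <-> p2 = 4/5 <-> 4/5 = 1
(p2 <-> p2) -> p2 = 1 -> 4/5 = 4/5
!p1 = !3/5 = 2/5
p1 <-> !p1 = 3/5 <-> 2/5 = 4/5
((p2 <-> p2) -> p2) <-> (p1 <-> !p1) = 4/5 <-> 4/5 = 1
!p1 = !3/5 = 2/5
p2 -> !p1 = 4/5 -> 2/5 = 3/5
p1 <-> p2 = 3/5 <-> 4/5 = 4/5
(p2 -> !p1) || (p1 <-> p2) = 3/5 || 4/5 = 4/5
(((p2 <-> p2) -> p2) <-> (p1 <-> !p1)) <-> ((p2 -> !p1) || (p1 <-> p2)) = 1 <-> 4/5 = 4/5
p2 || p1 = 4/5 || 3/5 = 4/5
(p2 || p1) || p1 = 4/5 || 3/5 = 4/5
!p2 = !4/5 = 1/5
((p2 || p1) || p1) -> !p2 = 4/5 -> 1/5 = 2/5
!(((p2 || p1) || p1) -> !p2) = !2/5 = 3/5
!!(((p2 || p1) || p1) -> !p2) = !3/5 = 2/5
((((p2 <-> p2) -> p2) <-> (p1 <-> !p1)) <-> ((p2 -> !p1) || (p1 <-> p2))) -> !!(((p2 || p1) || p1) -> !p2) = 4/5 -> 2/5 = 3/5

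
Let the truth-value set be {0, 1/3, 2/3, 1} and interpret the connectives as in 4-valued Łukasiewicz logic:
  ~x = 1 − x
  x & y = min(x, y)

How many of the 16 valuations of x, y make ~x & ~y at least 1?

1

x = 0, y = 0 ↦ 1  ≥
x = 0, y = 1/3 ↦ 2/3  <
x = 0, y = 2/3 ↦ 1/3  <
x = 0, y = 1 ↦ 0  <
x = 1/3, y = 0 ↦ 2/3  <
x = 1/3, y = 1/3 ↦ 2/3  <
x = 1/3, y = 2/3 ↦ 1/3  <
x = 1/3, y = 1 ↦ 0  <
x = 2/3, y = 0 ↦ 1/3  <
x = 2/3, y = 1/3 ↦ 1/3  <
x = 2/3, y = 2/3 ↦ 1/3  <
x = 2/3, y = 1 ↦ 0  <
x = 1, y = 0 ↦ 0  <
x = 1, y = 1/3 ↦ 0  <
x = 1, y = 2/3 ↦ 0  <
x = 1, y = 1 ↦ 0  <
So 1 of the 16 assignments meets the threshold.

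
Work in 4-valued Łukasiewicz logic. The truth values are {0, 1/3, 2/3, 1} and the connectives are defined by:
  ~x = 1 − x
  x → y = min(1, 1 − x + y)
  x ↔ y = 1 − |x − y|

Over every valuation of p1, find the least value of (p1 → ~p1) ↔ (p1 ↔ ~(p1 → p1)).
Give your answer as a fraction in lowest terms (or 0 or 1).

Take p1 = 1/3:
~p1 = ~1/3 = 2/3
p1 → ~p1 = 1/3 → 2/3 = 1
p1 → p1 = 1/3 → 1/3 = 1
~(p1 → p1) = ~1 = 0
p1 ↔ ~(p1 → p1) = 1/3 ↔ 0 = 2/3
(p1 → ~p1) ↔ (p1 ↔ ~(p1 → p1)) = 1 ↔ 2/3 = 2/3
No assignment yields a value below 2/3, so this is the minimum.

2/3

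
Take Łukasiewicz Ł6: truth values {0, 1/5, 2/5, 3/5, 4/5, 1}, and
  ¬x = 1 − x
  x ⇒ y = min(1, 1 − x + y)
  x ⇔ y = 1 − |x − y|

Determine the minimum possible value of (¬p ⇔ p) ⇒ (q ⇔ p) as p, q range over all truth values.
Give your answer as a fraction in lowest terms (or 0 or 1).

Take p = 2/5, q = 1:
¬p = ¬2/5 = 3/5
¬p ⇔ p = 3/5 ⇔ 2/5 = 4/5
q ⇔ p = 1 ⇔ 2/5 = 2/5
(¬p ⇔ p) ⇒ (q ⇔ p) = 4/5 ⇒ 2/5 = 3/5
No assignment yields a value below 3/5, so this is the minimum.

3/5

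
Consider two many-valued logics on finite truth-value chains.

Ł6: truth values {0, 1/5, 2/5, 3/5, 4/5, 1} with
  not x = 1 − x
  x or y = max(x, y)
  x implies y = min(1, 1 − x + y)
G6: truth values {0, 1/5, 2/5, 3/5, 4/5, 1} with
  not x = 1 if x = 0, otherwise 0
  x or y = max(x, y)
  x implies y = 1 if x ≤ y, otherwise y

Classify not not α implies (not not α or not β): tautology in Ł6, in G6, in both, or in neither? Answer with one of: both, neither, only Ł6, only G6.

both

In Ł6: every assignment gives 1 — tautology.
In G6: every assignment gives 1 — tautology.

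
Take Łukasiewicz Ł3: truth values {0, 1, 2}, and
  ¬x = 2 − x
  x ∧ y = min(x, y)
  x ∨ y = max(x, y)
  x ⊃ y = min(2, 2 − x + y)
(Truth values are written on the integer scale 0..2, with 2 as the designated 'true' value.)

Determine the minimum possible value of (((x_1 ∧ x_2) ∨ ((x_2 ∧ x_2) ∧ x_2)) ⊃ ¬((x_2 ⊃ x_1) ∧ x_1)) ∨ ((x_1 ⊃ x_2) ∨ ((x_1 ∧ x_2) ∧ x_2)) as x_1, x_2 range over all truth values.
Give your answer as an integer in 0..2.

1

Take x_1 = 2, x_2 = 1:
x_1 ∧ x_2 = 2 ∧ 1 = 1
x_2 ∧ x_2 = 1 ∧ 1 = 1
(x_2 ∧ x_2) ∧ x_2 = 1 ∧ 1 = 1
(x_1 ∧ x_2) ∨ ((x_2 ∧ x_2) ∧ x_2) = 1 ∨ 1 = 1
x_2 ⊃ x_1 = 1 ⊃ 2 = 2
(x_2 ⊃ x_1) ∧ x_1 = 2 ∧ 2 = 2
¬((x_2 ⊃ x_1) ∧ x_1) = ¬2 = 0
((x_1 ∧ x_2) ∨ ((x_2 ∧ x_2) ∧ x_2)) ⊃ ¬((x_2 ⊃ x_1) ∧ x_1) = 1 ⊃ 0 = 1
x_1 ⊃ x_2 = 2 ⊃ 1 = 1
x_1 ∧ x_2 = 2 ∧ 1 = 1
(x_1 ∧ x_2) ∧ x_2 = 1 ∧ 1 = 1
(x_1 ⊃ x_2) ∨ ((x_1 ∧ x_2) ∧ x_2) = 1 ∨ 1 = 1
(((x_1 ∧ x_2) ∨ ((x_2 ∧ x_2) ∧ x_2)) ⊃ ¬((x_2 ⊃ x_1) ∧ x_1)) ∨ ((x_1 ⊃ x_2) ∨ ((x_1 ∧ x_2) ∧ x_2)) = 1 ∨ 1 = 1
No assignment yields a value below 1, so this is the minimum.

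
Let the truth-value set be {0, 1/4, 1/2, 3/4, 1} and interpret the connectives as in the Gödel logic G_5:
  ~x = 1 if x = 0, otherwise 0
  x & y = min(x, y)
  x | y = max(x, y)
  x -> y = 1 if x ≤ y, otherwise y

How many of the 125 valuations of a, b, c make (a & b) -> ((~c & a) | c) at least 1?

value 1: 111 assignments (counts)
value 3/4: 1 assignment
value 1/2: 4 assignments
value 1/4: 9 assignments
So 111 of the 125 assignments meet the threshold.

111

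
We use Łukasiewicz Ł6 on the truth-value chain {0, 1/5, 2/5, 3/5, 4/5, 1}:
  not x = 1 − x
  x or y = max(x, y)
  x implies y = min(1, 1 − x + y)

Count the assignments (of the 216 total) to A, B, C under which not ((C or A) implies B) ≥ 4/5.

value 1: 11 assignments (counts)
value 4/5: 20 assignments (counts)
value 3/5: 27 assignments
value 2/5: 32 assignments
value 1/5: 35 assignments
value 0: 91 assignments
So 31 of the 216 assignments meet the threshold.

31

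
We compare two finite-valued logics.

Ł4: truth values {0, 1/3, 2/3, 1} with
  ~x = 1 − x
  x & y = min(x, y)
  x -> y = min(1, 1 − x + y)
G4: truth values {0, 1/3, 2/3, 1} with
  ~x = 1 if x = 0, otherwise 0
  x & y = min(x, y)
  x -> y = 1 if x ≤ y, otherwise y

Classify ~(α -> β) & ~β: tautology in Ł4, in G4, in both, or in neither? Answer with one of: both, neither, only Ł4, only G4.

In Ł4: at α = 0, β = 0 the value is 0 — not a tautology.
In G4: at α = 0, β = 0 the value is 0 — not a tautology.

neither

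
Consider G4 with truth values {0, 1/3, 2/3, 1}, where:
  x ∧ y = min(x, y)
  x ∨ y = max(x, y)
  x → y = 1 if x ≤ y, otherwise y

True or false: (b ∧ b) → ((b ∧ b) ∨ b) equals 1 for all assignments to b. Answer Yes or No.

Yes

b = 0 ↦ 1
b = 1/3 ↦ 1
b = 2/3 ↦ 1
b = 1 ↦ 1
Every assignment gives a value ≥ 1.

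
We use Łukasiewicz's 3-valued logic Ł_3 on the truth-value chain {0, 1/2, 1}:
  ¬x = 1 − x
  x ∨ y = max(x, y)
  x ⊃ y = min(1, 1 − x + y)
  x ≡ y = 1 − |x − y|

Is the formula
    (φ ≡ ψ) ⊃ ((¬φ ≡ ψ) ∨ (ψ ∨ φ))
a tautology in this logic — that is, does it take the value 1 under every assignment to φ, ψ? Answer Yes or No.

Counterexample: take φ = 0, ψ = 0.
φ ≡ ψ = 0 ≡ 0 = 1
¬φ = ¬0 = 1
¬φ ≡ ψ = 1 ≡ 0 = 0
ψ ∨ φ = 0 ∨ 0 = 0
(¬φ ≡ ψ) ∨ (ψ ∨ φ) = 0 ∨ 0 = 0
(φ ≡ ψ) ⊃ ((¬φ ≡ ψ) ∨ (ψ ∨ φ)) = 1 ⊃ 0 = 0
This gives 0 ≠ 1.

No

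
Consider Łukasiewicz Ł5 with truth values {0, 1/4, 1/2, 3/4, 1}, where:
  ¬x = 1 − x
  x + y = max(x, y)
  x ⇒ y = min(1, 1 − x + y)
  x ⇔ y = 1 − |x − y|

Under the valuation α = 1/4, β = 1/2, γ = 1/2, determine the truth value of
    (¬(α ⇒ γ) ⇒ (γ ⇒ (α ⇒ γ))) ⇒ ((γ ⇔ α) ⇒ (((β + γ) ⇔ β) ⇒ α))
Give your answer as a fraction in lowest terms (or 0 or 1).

1/2

α ⇒ γ = 1/4 ⇒ 1/2 = 1
¬(α ⇒ γ) = ¬1 = 0
α ⇒ γ = 1/4 ⇒ 1/2 = 1
γ ⇒ (α ⇒ γ) = 1/2 ⇒ 1 = 1
¬(α ⇒ γ) ⇒ (γ ⇒ (α ⇒ γ)) = 0 ⇒ 1 = 1
γ ⇔ α = 1/2 ⇔ 1/4 = 3/4
β + γ = 1/2 + 1/2 = 1/2
(β + γ) ⇔ β = 1/2 ⇔ 1/2 = 1
((β + γ) ⇔ β) ⇒ α = 1 ⇒ 1/4 = 1/4
(γ ⇔ α) ⇒ (((β + γ) ⇔ β) ⇒ α) = 3/4 ⇒ 1/4 = 1/2
(¬(α ⇒ γ) ⇒ (γ ⇒ (α ⇒ γ))) ⇒ ((γ ⇔ α) ⇒ (((β + γ) ⇔ β) ⇒ α)) = 1 ⇒ 1/2 = 1/2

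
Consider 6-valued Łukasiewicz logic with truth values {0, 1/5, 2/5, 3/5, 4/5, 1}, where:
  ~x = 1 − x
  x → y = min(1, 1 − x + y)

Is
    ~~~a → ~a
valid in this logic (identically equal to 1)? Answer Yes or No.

Yes

a = 0 ↦ 1
a = 1/5 ↦ 1
a = 2/5 ↦ 1
a = 3/5 ↦ 1
a = 4/5 ↦ 1
a = 1 ↦ 1
Every assignment gives a value ≥ 1.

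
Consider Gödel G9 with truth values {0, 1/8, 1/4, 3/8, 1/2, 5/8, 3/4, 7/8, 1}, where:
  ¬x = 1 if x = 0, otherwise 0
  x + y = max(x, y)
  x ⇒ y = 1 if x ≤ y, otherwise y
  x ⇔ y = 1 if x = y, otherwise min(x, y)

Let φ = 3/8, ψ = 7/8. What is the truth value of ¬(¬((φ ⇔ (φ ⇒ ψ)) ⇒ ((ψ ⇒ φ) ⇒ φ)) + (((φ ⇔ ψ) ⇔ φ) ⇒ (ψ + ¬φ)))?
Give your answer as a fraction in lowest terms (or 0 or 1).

φ ⇒ ψ = 3/8 ⇒ 7/8 = 1
φ ⇔ (φ ⇒ ψ) = 3/8 ⇔ 1 = 3/8
ψ ⇒ φ = 7/8 ⇒ 3/8 = 3/8
(ψ ⇒ φ) ⇒ φ = 3/8 ⇒ 3/8 = 1
(φ ⇔ (φ ⇒ ψ)) ⇒ ((ψ ⇒ φ) ⇒ φ) = 3/8 ⇒ 1 = 1
¬((φ ⇔ (φ ⇒ ψ)) ⇒ ((ψ ⇒ φ) ⇒ φ)) = ¬1 = 0
φ ⇔ ψ = 3/8 ⇔ 7/8 = 3/8
(φ ⇔ ψ) ⇔ φ = 3/8 ⇔ 3/8 = 1
¬φ = ¬3/8 = 0
ψ + ¬φ = 7/8 + 0 = 7/8
((φ ⇔ ψ) ⇔ φ) ⇒ (ψ + ¬φ) = 1 ⇒ 7/8 = 7/8
¬((φ ⇔ (φ ⇒ ψ)) ⇒ ((ψ ⇒ φ) ⇒ φ)) + (((φ ⇔ ψ) ⇔ φ) ⇒ (ψ + ¬φ)) = 0 + 7/8 = 7/8
¬(¬((φ ⇔ (φ ⇒ ψ)) ⇒ ((ψ ⇒ φ) ⇒ φ)) + (((φ ⇔ ψ) ⇔ φ) ⇒ (ψ + ¬φ))) = ¬7/8 = 0

0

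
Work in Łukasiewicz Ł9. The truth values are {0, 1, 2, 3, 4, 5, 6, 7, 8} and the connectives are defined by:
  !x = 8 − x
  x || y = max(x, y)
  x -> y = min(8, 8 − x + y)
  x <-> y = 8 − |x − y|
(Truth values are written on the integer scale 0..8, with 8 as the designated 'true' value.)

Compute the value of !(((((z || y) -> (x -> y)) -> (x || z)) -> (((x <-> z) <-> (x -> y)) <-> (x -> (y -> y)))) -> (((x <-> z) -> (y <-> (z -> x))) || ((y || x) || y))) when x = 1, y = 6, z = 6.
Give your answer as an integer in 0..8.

z || y = 6 || 6 = 6
x -> y = 1 -> 6 = 8
(z || y) -> (x -> y) = 6 -> 8 = 8
x || z = 1 || 6 = 6
((z || y) -> (x -> y)) -> (x || z) = 8 -> 6 = 6
x <-> z = 1 <-> 6 = 3
x -> y = 1 -> 6 = 8
(x <-> z) <-> (x -> y) = 3 <-> 8 = 3
y -> y = 6 -> 6 = 8
x -> (y -> y) = 1 -> 8 = 8
((x <-> z) <-> (x -> y)) <-> (x -> (y -> y)) = 3 <-> 8 = 3
(((z || y) -> (x -> y)) -> (x || z)) -> (((x <-> z) <-> (x -> y)) <-> (x -> (y -> y))) = 6 -> 3 = 5
x <-> z = 1 <-> 6 = 3
z -> x = 6 -> 1 = 3
y <-> (z -> x) = 6 <-> 3 = 5
(x <-> z) -> (y <-> (z -> x)) = 3 -> 5 = 8
y || x = 6 || 1 = 6
(y || x) || y = 6 || 6 = 6
((x <-> z) -> (y <-> (z -> x))) || ((y || x) || y) = 8 || 6 = 8
((((z || y) -> (x -> y)) -> (x || z)) -> (((x <-> z) <-> (x -> y)) <-> (x -> (y -> y)))) -> (((x <-> z) -> (y <-> (z -> x))) || ((y || x) || y)) = 5 -> 8 = 8
!(((((z || y) -> (x -> y)) -> (x || z)) -> (((x <-> z) <-> (x -> y)) <-> (x -> (y -> y)))) -> (((x <-> z) -> (y <-> (z -> x))) || ((y || x) || y))) = !8 = 0

0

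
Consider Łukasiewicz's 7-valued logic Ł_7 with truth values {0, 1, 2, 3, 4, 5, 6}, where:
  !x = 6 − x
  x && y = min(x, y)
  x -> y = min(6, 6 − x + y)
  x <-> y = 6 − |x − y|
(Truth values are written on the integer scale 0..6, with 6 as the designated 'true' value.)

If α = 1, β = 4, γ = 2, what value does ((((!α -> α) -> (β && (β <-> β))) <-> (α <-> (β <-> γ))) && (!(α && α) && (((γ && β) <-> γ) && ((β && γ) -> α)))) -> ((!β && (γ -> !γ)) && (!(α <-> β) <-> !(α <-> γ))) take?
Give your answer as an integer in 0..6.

!α = !1 = 5
!α -> α = 5 -> 1 = 2
β <-> β = 4 <-> 4 = 6
β && (β <-> β) = 4 && 6 = 4
(!α -> α) -> (β && (β <-> β)) = 2 -> 4 = 6
β <-> γ = 4 <-> 2 = 4
α <-> (β <-> γ) = 1 <-> 4 = 3
((!α -> α) -> (β && (β <-> β))) <-> (α <-> (β <-> γ)) = 6 <-> 3 = 3
α && α = 1 && 1 = 1
!(α && α) = !1 = 5
γ && β = 2 && 4 = 2
(γ && β) <-> γ = 2 <-> 2 = 6
β && γ = 4 && 2 = 2
(β && γ) -> α = 2 -> 1 = 5
((γ && β) <-> γ) && ((β && γ) -> α) = 6 && 5 = 5
!(α && α) && (((γ && β) <-> γ) && ((β && γ) -> α)) = 5 && 5 = 5
(((!α -> α) -> (β && (β <-> β))) <-> (α <-> (β <-> γ))) && (!(α && α) && (((γ && β) <-> γ) && ((β && γ) -> α))) = 3 && 5 = 3
!β = !4 = 2
!γ = !2 = 4
γ -> !γ = 2 -> 4 = 6
!β && (γ -> !γ) = 2 && 6 = 2
α <-> β = 1 <-> 4 = 3
!(α <-> β) = !3 = 3
α <-> γ = 1 <-> 2 = 5
!(α <-> γ) = !5 = 1
!(α <-> β) <-> !(α <-> γ) = 3 <-> 1 = 4
(!β && (γ -> !γ)) && (!(α <-> β) <-> !(α <-> γ)) = 2 && 4 = 2
((((!α -> α) -> (β && (β <-> β))) <-> (α <-> (β <-> γ))) && (!(α && α) && (((γ && β) <-> γ) && ((β && γ) -> α)))) -> ((!β && (γ -> !γ)) && (!(α <-> β) <-> !(α <-> γ))) = 3 -> 2 = 5

5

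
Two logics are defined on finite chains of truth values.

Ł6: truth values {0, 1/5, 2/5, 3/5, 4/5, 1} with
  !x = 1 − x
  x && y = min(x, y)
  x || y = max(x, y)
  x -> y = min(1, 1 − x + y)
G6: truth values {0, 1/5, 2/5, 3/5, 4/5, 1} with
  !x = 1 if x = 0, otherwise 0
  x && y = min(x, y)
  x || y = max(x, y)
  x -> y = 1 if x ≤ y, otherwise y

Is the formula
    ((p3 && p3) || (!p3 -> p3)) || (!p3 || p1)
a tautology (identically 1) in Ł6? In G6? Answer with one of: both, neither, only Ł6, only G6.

In Ł6: at p1 = 0, p3 = 1/5 the value is 4/5 — not a tautology.
In G6: every assignment gives 1 — tautology.

only G6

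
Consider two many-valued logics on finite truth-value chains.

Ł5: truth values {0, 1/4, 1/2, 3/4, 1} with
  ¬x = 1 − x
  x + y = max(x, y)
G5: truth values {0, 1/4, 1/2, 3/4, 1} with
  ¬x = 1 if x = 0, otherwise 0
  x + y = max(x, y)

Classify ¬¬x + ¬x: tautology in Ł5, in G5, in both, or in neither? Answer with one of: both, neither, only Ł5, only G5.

In Ł5: at x = 1/4 the value is 3/4 — not a tautology.
In G5: every assignment gives 1 — tautology.

only G5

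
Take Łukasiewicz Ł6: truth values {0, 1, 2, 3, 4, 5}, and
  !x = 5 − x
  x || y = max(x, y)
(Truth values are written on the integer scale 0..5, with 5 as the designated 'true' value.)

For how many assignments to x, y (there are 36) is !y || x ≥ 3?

value 5: 11 assignments (counts)
value 4: 9 assignments (counts)
value 3: 7 assignments (counts)
value 2: 5 assignments
value 1: 3 assignments
value 0: 1 assignment
So 27 of the 36 assignments meet the threshold.

27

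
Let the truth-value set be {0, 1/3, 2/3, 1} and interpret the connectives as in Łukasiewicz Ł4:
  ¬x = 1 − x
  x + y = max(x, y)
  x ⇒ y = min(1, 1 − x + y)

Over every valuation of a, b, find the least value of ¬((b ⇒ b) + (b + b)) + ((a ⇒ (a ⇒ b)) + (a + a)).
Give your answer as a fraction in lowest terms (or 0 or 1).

2/3

Take a = 2/3, b = 0:
b ⇒ b = 0 ⇒ 0 = 1
b + b = 0 + 0 = 0
(b ⇒ b) + (b + b) = 1 + 0 = 1
¬((b ⇒ b) + (b + b)) = ¬1 = 0
a ⇒ b = 2/3 ⇒ 0 = 1/3
a ⇒ (a ⇒ b) = 2/3 ⇒ 1/3 = 2/3
a + a = 2/3 + 2/3 = 2/3
(a ⇒ (a ⇒ b)) + (a + a) = 2/3 + 2/3 = 2/3
¬((b ⇒ b) + (b + b)) + ((a ⇒ (a ⇒ b)) + (a + a)) = 0 + 2/3 = 2/3
No assignment yields a value below 2/3, so this is the minimum.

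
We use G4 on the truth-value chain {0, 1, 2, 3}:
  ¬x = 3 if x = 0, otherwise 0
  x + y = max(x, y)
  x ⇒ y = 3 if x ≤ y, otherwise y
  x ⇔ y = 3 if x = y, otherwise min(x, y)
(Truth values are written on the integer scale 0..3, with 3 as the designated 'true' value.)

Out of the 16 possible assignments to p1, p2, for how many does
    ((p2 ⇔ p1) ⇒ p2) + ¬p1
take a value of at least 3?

p1 = 0, p2 = 0 ↦ 3  ≥
p1 = 0, p2 = 1 ↦ 3  ≥
p1 = 0, p2 = 2 ↦ 3  ≥
p1 = 0, p2 = 3 ↦ 3  ≥
p1 = 1, p2 = 0 ↦ 3  ≥
p1 = 1, p2 = 1 ↦ 1  <
p1 = 1, p2 = 2 ↦ 3  ≥
p1 = 1, p2 = 3 ↦ 3  ≥
p1 = 2, p2 = 0 ↦ 3  ≥
p1 = 2, p2 = 1 ↦ 3  ≥
p1 = 2, p2 = 2 ↦ 2  <
p1 = 2, p2 = 3 ↦ 3  ≥
p1 = 3, p2 = 0 ↦ 3  ≥
p1 = 3, p2 = 1 ↦ 3  ≥
p1 = 3, p2 = 2 ↦ 3  ≥
p1 = 3, p2 = 3 ↦ 3  ≥
So 14 of the 16 assignments meet the threshold.

14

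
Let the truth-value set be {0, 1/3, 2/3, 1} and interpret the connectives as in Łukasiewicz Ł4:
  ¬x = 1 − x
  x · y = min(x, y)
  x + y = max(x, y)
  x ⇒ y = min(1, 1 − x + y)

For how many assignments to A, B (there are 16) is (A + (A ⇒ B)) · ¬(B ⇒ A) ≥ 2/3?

A = 0, B = 0 ↦ 0  <
A = 0, B = 1/3 ↦ 1/3  <
A = 0, B = 2/3 ↦ 2/3  ≥
A = 0, B = 1 ↦ 1  ≥
A = 1/3, B = 0 ↦ 0  <
A = 1/3, B = 1/3 ↦ 0  <
A = 1/3, B = 2/3 ↦ 1/3  <
A = 1/3, B = 1 ↦ 2/3  ≥
A = 2/3, B = 0 ↦ 0  <
A = 2/3, B = 1/3 ↦ 0  <
A = 2/3, B = 2/3 ↦ 0  <
A = 2/3, B = 1 ↦ 1/3  <
A = 1, B = 0 ↦ 0  <
A = 1, B = 1/3 ↦ 0  <
A = 1, B = 2/3 ↦ 0  <
A = 1, B = 1 ↦ 0  <
So 3 of the 16 assignments meet the threshold.

3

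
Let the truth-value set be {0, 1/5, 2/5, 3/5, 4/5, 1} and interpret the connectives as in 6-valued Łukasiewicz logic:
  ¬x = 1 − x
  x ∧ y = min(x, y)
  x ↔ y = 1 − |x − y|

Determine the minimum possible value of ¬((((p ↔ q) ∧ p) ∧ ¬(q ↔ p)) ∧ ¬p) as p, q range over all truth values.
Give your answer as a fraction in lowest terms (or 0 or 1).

Take p = 2/5, q = 0:
p ↔ q = 2/5 ↔ 0 = 3/5
(p ↔ q) ∧ p = 3/5 ∧ 2/5 = 2/5
q ↔ p = 0 ↔ 2/5 = 3/5
¬(q ↔ p) = ¬3/5 = 2/5
((p ↔ q) ∧ p) ∧ ¬(q ↔ p) = 2/5 ∧ 2/5 = 2/5
¬p = ¬2/5 = 3/5
(((p ↔ q) ∧ p) ∧ ¬(q ↔ p)) ∧ ¬p = 2/5 ∧ 3/5 = 2/5
¬((((p ↔ q) ∧ p) ∧ ¬(q ↔ p)) ∧ ¬p) = ¬2/5 = 3/5
No assignment yields a value below 3/5, so this is the minimum.

3/5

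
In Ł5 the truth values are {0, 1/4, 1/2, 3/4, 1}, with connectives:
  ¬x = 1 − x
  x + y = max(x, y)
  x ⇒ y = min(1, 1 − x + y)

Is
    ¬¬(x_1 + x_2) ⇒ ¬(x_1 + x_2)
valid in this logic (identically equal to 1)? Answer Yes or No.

Counterexample: take x_1 = 0, x_2 = 3/4.
x_1 + x_2 = 0 + 3/4 = 3/4
¬(x_1 + x_2) = ¬3/4 = 1/4
¬¬(x_1 + x_2) = ¬1/4 = 3/4
x_1 + x_2 = 0 + 3/4 = 3/4
¬(x_1 + x_2) = ¬3/4 = 1/4
¬¬(x_1 + x_2) ⇒ ¬(x_1 + x_2) = 3/4 ⇒ 1/4 = 1/2
This gives 1/2 ≠ 1.

No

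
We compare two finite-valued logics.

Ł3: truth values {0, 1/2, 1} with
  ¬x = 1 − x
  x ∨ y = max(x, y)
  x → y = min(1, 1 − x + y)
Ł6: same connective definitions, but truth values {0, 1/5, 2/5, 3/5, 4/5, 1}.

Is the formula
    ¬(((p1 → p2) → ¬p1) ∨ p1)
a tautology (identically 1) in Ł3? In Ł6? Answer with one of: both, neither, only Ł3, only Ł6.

neither

In Ł3: at p1 = 0, p2 = 0 the value is 0 — not a tautology.
In Ł6: at p1 = 0, p2 = 0 the value is 0 — not a tautology.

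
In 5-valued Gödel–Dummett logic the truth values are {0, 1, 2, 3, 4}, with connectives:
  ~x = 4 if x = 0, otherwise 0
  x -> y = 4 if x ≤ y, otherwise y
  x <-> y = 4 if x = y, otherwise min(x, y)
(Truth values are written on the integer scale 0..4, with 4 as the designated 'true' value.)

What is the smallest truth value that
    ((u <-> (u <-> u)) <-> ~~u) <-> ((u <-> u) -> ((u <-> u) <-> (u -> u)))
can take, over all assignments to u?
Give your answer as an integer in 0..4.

1

Take u = 1:
u <-> u = 1 <-> 1 = 4
u <-> (u <-> u) = 1 <-> 4 = 1
~u = ~1 = 0
~~u = ~0 = 4
(u <-> (u <-> u)) <-> ~~u = 1 <-> 4 = 1
u <-> u = 1 <-> 1 = 4
u <-> u = 1 <-> 1 = 4
u -> u = 1 -> 1 = 4
(u <-> u) <-> (u -> u) = 4 <-> 4 = 4
(u <-> u) -> ((u <-> u) <-> (u -> u)) = 4 -> 4 = 4
((u <-> (u <-> u)) <-> ~~u) <-> ((u <-> u) -> ((u <-> u) <-> (u -> u))) = 1 <-> 4 = 1
No assignment yields a value below 1, so this is the minimum.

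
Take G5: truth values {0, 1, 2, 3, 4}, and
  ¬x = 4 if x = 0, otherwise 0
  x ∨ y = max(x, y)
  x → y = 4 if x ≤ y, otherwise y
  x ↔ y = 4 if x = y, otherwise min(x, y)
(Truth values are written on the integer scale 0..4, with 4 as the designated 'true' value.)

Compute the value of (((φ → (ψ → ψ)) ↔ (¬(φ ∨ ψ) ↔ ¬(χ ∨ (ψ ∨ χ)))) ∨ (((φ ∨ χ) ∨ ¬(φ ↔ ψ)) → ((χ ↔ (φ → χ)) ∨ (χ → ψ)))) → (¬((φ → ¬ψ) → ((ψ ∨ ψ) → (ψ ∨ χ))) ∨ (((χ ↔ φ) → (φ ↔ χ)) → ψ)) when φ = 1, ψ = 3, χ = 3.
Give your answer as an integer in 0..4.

3

ψ → ψ = 3 → 3 = 4
φ → (ψ → ψ) = 1 → 4 = 4
φ ∨ ψ = 1 ∨ 3 = 3
¬(φ ∨ ψ) = ¬3 = 0
ψ ∨ χ = 3 ∨ 3 = 3
χ ∨ (ψ ∨ χ) = 3 ∨ 3 = 3
¬(χ ∨ (ψ ∨ χ)) = ¬3 = 0
¬(φ ∨ ψ) ↔ ¬(χ ∨ (ψ ∨ χ)) = 0 ↔ 0 = 4
(φ → (ψ → ψ)) ↔ (¬(φ ∨ ψ) ↔ ¬(χ ∨ (ψ ∨ χ))) = 4 ↔ 4 = 4
φ ∨ χ = 1 ∨ 3 = 3
φ ↔ ψ = 1 ↔ 3 = 1
¬(φ ↔ ψ) = ¬1 = 0
(φ ∨ χ) ∨ ¬(φ ↔ ψ) = 3 ∨ 0 = 3
φ → χ = 1 → 3 = 4
χ ↔ (φ → χ) = 3 ↔ 4 = 3
χ → ψ = 3 → 3 = 4
(χ ↔ (φ → χ)) ∨ (χ → ψ) = 3 ∨ 4 = 4
((φ ∨ χ) ∨ ¬(φ ↔ ψ)) → ((χ ↔ (φ → χ)) ∨ (χ → ψ)) = 3 → 4 = 4
((φ → (ψ → ψ)) ↔ (¬(φ ∨ ψ) ↔ ¬(χ ∨ (ψ ∨ χ)))) ∨ (((φ ∨ χ) ∨ ¬(φ ↔ ψ)) → ((χ ↔ (φ → χ)) ∨ (χ → ψ))) = 4 ∨ 4 = 4
¬ψ = ¬3 = 0
φ → ¬ψ = 1 → 0 = 0
ψ ∨ ψ = 3 ∨ 3 = 3
ψ ∨ χ = 3 ∨ 3 = 3
(ψ ∨ ψ) → (ψ ∨ χ) = 3 → 3 = 4
(φ → ¬ψ) → ((ψ ∨ ψ) → (ψ ∨ χ)) = 0 → 4 = 4
¬((φ → ¬ψ) → ((ψ ∨ ψ) → (ψ ∨ χ))) = ¬4 = 0
χ ↔ φ = 3 ↔ 1 = 1
φ ↔ χ = 1 ↔ 3 = 1
(χ ↔ φ) → (φ ↔ χ) = 1 → 1 = 4
((χ ↔ φ) → (φ ↔ χ)) → ψ = 4 → 3 = 3
¬((φ → ¬ψ) → ((ψ ∨ ψ) → (ψ ∨ χ))) ∨ (((χ ↔ φ) → (φ ↔ χ)) → ψ) = 0 ∨ 3 = 3
(((φ → (ψ → ψ)) ↔ (¬(φ ∨ ψ) ↔ ¬(χ ∨ (ψ ∨ χ)))) ∨ (((φ ∨ χ) ∨ ¬(φ ↔ ψ)) → ((χ ↔ (φ → χ)) ∨ (χ → ψ)))) → (¬((φ → ¬ψ) → ((ψ ∨ ψ) → (ψ ∨ χ))) ∨ (((χ ↔ φ) → (φ ↔ χ)) → ψ)) = 4 → 3 = 3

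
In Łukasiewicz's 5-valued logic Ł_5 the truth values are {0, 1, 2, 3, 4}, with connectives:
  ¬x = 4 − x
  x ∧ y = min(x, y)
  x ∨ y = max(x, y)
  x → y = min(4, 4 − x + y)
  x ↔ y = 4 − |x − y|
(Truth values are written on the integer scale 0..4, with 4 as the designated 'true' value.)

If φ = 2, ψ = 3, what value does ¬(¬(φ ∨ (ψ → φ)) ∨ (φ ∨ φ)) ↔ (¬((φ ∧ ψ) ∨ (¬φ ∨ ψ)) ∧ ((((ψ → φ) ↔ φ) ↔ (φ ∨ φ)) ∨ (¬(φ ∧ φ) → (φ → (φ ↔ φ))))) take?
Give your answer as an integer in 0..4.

3

ψ → φ = 3 → 2 = 3
φ ∨ (ψ → φ) = 2 ∨ 3 = 3
¬(φ ∨ (ψ → φ)) = ¬3 = 1
φ ∨ φ = 2 ∨ 2 = 2
¬(φ ∨ (ψ → φ)) ∨ (φ ∨ φ) = 1 ∨ 2 = 2
¬(¬(φ ∨ (ψ → φ)) ∨ (φ ∨ φ)) = ¬2 = 2
φ ∧ ψ = 2 ∧ 3 = 2
¬φ = ¬2 = 2
¬φ ∨ ψ = 2 ∨ 3 = 3
(φ ∧ ψ) ∨ (¬φ ∨ ψ) = 2 ∨ 3 = 3
¬((φ ∧ ψ) ∨ (¬φ ∨ ψ)) = ¬3 = 1
ψ → φ = 3 → 2 = 3
(ψ → φ) ↔ φ = 3 ↔ 2 = 3
φ ∨ φ = 2 ∨ 2 = 2
((ψ → φ) ↔ φ) ↔ (φ ∨ φ) = 3 ↔ 2 = 3
φ ∧ φ = 2 ∧ 2 = 2
¬(φ ∧ φ) = ¬2 = 2
φ ↔ φ = 2 ↔ 2 = 4
φ → (φ ↔ φ) = 2 → 4 = 4
¬(φ ∧ φ) → (φ → (φ ↔ φ)) = 2 → 4 = 4
(((ψ → φ) ↔ φ) ↔ (φ ∨ φ)) ∨ (¬(φ ∧ φ) → (φ → (φ ↔ φ))) = 3 ∨ 4 = 4
¬((φ ∧ ψ) ∨ (¬φ ∨ ψ)) ∧ ((((ψ → φ) ↔ φ) ↔ (φ ∨ φ)) ∨ (¬(φ ∧ φ) → (φ → (φ ↔ φ)))) = 1 ∧ 4 = 1
¬(¬(φ ∨ (ψ → φ)) ∨ (φ ∨ φ)) ↔ (¬((φ ∧ ψ) ∨ (¬φ ∨ ψ)) ∧ ((((ψ → φ) ↔ φ) ↔ (φ ∨ φ)) ∨ (¬(φ ∧ φ) → (φ → (φ ↔ φ))))) = 2 ↔ 1 = 3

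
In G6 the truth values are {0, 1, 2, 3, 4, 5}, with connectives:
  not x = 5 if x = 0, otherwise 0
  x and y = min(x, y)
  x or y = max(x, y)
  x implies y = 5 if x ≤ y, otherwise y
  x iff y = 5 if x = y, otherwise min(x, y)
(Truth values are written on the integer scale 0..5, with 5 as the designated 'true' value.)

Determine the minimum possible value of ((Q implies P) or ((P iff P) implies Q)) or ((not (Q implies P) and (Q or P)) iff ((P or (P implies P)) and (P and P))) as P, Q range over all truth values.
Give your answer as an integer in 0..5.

Take P = 0, Q = 1:
Q implies P = 1 implies 0 = 0
P iff P = 0 iff 0 = 5
(P iff P) implies Q = 5 implies 1 = 1
(Q implies P) or ((P iff P) implies Q) = 0 or 1 = 1
Q implies P = 1 implies 0 = 0
not (Q implies P) = not 0 = 5
Q or P = 1 or 0 = 1
not (Q implies P) and (Q or P) = 5 and 1 = 1
P implies P = 0 implies 0 = 5
P or (P implies P) = 0 or 5 = 5
P and P = 0 and 0 = 0
(P or (P implies P)) and (P and P) = 5 and 0 = 0
(not (Q implies P) and (Q or P)) iff ((P or (P implies P)) and (P and P)) = 1 iff 0 = 0
((Q implies P) or ((P iff P) implies Q)) or ((not (Q implies P) and (Q or P)) iff ((P or (P implies P)) and (P and P))) = 1 or 0 = 1
No assignment yields a value below 1, so this is the minimum.

1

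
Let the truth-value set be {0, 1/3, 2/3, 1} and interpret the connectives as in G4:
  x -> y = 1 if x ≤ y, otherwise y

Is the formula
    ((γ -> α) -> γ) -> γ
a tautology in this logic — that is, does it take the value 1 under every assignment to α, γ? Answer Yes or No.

Counterexample: take α = 0, γ = 1/3.
γ -> α = 1/3 -> 0 = 0
(γ -> α) -> γ = 0 -> 1/3 = 1
((γ -> α) -> γ) -> γ = 1 -> 1/3 = 1/3
This gives 1/3 ≠ 1.

No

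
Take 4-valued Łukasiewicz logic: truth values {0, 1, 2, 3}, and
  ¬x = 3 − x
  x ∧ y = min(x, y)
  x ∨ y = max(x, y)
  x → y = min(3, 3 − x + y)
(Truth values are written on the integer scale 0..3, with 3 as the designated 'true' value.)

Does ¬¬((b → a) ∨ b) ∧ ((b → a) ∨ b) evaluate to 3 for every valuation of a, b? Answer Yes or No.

Counterexample: take a = 0, b = 1.
b → a = 1 → 0 = 2
(b → a) ∨ b = 2 ∨ 1 = 2
¬((b → a) ∨ b) = ¬2 = 1
¬¬((b → a) ∨ b) = ¬1 = 2
¬¬((b → a) ∨ b) ∧ ((b → a) ∨ b) = 2 ∧ 2 = 2
This gives 2 ≠ 3.

No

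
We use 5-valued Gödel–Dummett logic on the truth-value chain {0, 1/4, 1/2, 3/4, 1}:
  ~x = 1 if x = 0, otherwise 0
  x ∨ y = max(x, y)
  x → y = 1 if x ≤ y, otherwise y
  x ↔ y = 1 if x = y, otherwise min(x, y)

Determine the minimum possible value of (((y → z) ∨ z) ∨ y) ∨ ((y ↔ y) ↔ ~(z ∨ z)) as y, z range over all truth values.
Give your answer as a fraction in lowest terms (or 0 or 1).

1/2

Take y = 1/2, z = 1/4:
y → z = 1/2 → 1/4 = 1/4
(y → z) ∨ z = 1/4 ∨ 1/4 = 1/4
((y → z) ∨ z) ∨ y = 1/4 ∨ 1/2 = 1/2
y ↔ y = 1/2 ↔ 1/2 = 1
z ∨ z = 1/4 ∨ 1/4 = 1/4
~(z ∨ z) = ~1/4 = 0
(y ↔ y) ↔ ~(z ∨ z) = 1 ↔ 0 = 0
(((y → z) ∨ z) ∨ y) ∨ ((y ↔ y) ↔ ~(z ∨ z)) = 1/2 ∨ 0 = 1/2
No assignment yields a value below 1/2, so this is the minimum.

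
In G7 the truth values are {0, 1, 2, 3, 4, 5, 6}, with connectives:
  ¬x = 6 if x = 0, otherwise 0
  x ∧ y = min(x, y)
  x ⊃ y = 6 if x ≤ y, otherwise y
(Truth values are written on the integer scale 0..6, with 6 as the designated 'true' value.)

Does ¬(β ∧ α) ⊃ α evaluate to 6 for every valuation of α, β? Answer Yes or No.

No

Counterexample: take α = 0, β = 0.
β ∧ α = 0 ∧ 0 = 0
¬(β ∧ α) = ¬0 = 6
¬(β ∧ α) ⊃ α = 6 ⊃ 0 = 0
This gives 0 ≠ 6.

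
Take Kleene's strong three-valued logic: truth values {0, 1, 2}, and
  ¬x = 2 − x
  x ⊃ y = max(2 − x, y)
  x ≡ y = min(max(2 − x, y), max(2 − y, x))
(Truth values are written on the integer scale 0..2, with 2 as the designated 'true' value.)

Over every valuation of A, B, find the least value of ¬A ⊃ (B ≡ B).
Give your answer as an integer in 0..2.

Take A = 0, B = 1:
¬A = ¬0 = 2
B ≡ B = 1 ≡ 1 = 1
¬A ⊃ (B ≡ B) = 2 ⊃ 1 = 1
No assignment yields a value below 1, so this is the minimum.

1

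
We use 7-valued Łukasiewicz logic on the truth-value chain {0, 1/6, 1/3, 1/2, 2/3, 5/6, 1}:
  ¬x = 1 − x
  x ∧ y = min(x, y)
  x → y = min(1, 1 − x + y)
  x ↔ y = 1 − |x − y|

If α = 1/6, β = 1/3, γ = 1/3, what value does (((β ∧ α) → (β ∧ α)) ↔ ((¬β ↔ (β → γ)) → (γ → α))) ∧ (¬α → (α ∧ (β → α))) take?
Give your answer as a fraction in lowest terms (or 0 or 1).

1/3

β ∧ α = 1/3 ∧ 1/6 = 1/6
β ∧ α = 1/3 ∧ 1/6 = 1/6
(β ∧ α) → (β ∧ α) = 1/6 → 1/6 = 1
¬β = ¬1/3 = 2/3
β → γ = 1/3 → 1/3 = 1
¬β ↔ (β → γ) = 2/3 ↔ 1 = 2/3
γ → α = 1/3 → 1/6 = 5/6
(¬β ↔ (β → γ)) → (γ → α) = 2/3 → 5/6 = 1
((β ∧ α) → (β ∧ α)) ↔ ((¬β ↔ (β → γ)) → (γ → α)) = 1 ↔ 1 = 1
¬α = ¬1/6 = 5/6
β → α = 1/3 → 1/6 = 5/6
α ∧ (β → α) = 1/6 ∧ 5/6 = 1/6
¬α → (α ∧ (β → α)) = 5/6 → 1/6 = 1/3
(((β ∧ α) → (β ∧ α)) ↔ ((¬β ↔ (β → γ)) → (γ → α))) ∧ (¬α → (α ∧ (β → α))) = 1 ∧ 1/3 = 1/3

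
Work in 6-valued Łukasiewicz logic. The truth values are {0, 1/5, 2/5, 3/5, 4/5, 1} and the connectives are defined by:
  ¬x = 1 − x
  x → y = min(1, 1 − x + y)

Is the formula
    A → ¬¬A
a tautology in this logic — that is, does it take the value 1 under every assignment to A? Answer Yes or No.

A = 0 ↦ 1
A = 1/5 ↦ 1
A = 2/5 ↦ 1
A = 3/5 ↦ 1
A = 4/5 ↦ 1
A = 1 ↦ 1
Every assignment gives a value ≥ 1.

Yes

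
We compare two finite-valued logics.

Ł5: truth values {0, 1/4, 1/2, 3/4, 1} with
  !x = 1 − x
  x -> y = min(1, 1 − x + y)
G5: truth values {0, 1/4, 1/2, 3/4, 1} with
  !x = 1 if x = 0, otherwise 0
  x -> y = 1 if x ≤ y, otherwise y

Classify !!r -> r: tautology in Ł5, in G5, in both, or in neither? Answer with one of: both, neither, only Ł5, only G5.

In Ł5: every assignment gives 1 — tautology.
In G5: at r = 1/4 the value is 1/4 — not a tautology.

only Ł5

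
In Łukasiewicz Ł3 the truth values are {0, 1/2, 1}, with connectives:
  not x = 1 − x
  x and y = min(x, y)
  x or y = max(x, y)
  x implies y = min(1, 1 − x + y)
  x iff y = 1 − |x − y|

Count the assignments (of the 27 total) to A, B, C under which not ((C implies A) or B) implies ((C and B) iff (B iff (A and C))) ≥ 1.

25

value 1: 25 assignments (counts)
value 1/2: 1 assignment
value 0: 1 assignment
So 25 of the 27 assignments meet the threshold.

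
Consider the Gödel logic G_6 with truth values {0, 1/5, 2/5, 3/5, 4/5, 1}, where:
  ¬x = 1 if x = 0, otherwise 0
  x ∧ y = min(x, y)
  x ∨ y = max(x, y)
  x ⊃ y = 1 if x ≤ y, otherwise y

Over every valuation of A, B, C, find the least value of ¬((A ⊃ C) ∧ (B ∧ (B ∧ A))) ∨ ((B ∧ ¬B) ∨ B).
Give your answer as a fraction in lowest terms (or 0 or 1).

Take A = 1/5, B = 1/5, C = 1/5:
A ⊃ C = 1/5 ⊃ 1/5 = 1
B ∧ A = 1/5 ∧ 1/5 = 1/5
B ∧ (B ∧ A) = 1/5 ∧ 1/5 = 1/5
(A ⊃ C) ∧ (B ∧ (B ∧ A)) = 1 ∧ 1/5 = 1/5
¬((A ⊃ C) ∧ (B ∧ (B ∧ A))) = ¬1/5 = 0
¬B = ¬1/5 = 0
B ∧ ¬B = 1/5 ∧ 0 = 0
(B ∧ ¬B) ∨ B = 0 ∨ 1/5 = 1/5
¬((A ⊃ C) ∧ (B ∧ (B ∧ A))) ∨ ((B ∧ ¬B) ∨ B) = 0 ∨ 1/5 = 1/5
No assignment yields a value below 1/5, so this is the minimum.

1/5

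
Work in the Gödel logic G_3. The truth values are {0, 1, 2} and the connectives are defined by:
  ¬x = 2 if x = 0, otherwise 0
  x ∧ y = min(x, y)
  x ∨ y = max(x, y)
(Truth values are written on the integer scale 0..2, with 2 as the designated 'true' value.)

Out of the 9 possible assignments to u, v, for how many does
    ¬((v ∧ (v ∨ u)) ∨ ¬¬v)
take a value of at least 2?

u = 0, v = 0 ↦ 2  ≥
u = 0, v = 1 ↦ 0  <
u = 0, v = 2 ↦ 0  <
u = 1, v = 0 ↦ 2  ≥
u = 1, v = 1 ↦ 0  <
u = 1, v = 2 ↦ 0  <
u = 2, v = 0 ↦ 2  ≥
u = 2, v = 1 ↦ 0  <
u = 2, v = 2 ↦ 0  <
So 3 of the 9 assignments meet the threshold.

3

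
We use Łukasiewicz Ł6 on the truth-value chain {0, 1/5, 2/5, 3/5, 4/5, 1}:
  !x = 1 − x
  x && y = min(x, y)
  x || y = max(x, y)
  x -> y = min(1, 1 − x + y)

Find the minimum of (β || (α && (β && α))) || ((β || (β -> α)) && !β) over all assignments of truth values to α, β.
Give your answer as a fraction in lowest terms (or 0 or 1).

Take α = 0, β = 2/5:
β && α = 2/5 && 0 = 0
α && (β && α) = 0 && 0 = 0
β || (α && (β && α)) = 2/5 || 0 = 2/5
β -> α = 2/5 -> 0 = 3/5
β || (β -> α) = 2/5 || 3/5 = 3/5
!β = !2/5 = 3/5
(β || (β -> α)) && !β = 3/5 && 3/5 = 3/5
(β || (α && (β && α))) || ((β || (β -> α)) && !β) = 2/5 || 3/5 = 3/5
No assignment yields a value below 3/5, so this is the minimum.

3/5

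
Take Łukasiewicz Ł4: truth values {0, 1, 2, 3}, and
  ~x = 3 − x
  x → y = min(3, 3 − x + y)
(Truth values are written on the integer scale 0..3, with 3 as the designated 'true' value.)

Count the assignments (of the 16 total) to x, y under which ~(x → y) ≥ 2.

x = 0, y = 0 ↦ 0  <
x = 0, y = 1 ↦ 0  <
x = 0, y = 2 ↦ 0  <
x = 0, y = 3 ↦ 0  <
x = 1, y = 0 ↦ 1  <
x = 1, y = 1 ↦ 0  <
x = 1, y = 2 ↦ 0  <
x = 1, y = 3 ↦ 0  <
x = 2, y = 0 ↦ 2  ≥
x = 2, y = 1 ↦ 1  <
x = 2, y = 2 ↦ 0  <
x = 2, y = 3 ↦ 0  <
x = 3, y = 0 ↦ 3  ≥
x = 3, y = 1 ↦ 2  ≥
x = 3, y = 2 ↦ 1  <
x = 3, y = 3 ↦ 0  <
So 3 of the 16 assignments meet the threshold.

3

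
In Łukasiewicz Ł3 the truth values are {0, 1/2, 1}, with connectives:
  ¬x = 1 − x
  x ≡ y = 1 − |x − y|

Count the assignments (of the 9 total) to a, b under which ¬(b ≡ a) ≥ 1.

a = 0, b = 0 ↦ 0  <
a = 0, b = 1/2 ↦ 1/2  <
a = 0, b = 1 ↦ 1  ≥
a = 1/2, b = 0 ↦ 1/2  <
a = 1/2, b = 1/2 ↦ 0  <
a = 1/2, b = 1 ↦ 1/2  <
a = 1, b = 0 ↦ 1  ≥
a = 1, b = 1/2 ↦ 1/2  <
a = 1, b = 1 ↦ 0  <
So 2 of the 9 assignments meet the threshold.

2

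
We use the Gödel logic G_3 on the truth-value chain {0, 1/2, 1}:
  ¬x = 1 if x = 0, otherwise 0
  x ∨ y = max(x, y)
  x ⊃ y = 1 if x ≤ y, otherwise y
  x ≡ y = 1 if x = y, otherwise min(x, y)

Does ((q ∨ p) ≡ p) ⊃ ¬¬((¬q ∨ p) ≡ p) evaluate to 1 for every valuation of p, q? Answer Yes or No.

No

Counterexample: take p = 0, q = 0.
q ∨ p = 0 ∨ 0 = 0
(q ∨ p) ≡ p = 0 ≡ 0 = 1
¬q = ¬0 = 1
¬q ∨ p = 1 ∨ 0 = 1
(¬q ∨ p) ≡ p = 1 ≡ 0 = 0
¬((¬q ∨ p) ≡ p) = ¬0 = 1
¬¬((¬q ∨ p) ≡ p) = ¬1 = 0
((q ∨ p) ≡ p) ⊃ ¬¬((¬q ∨ p) ≡ p) = 1 ⊃ 0 = 0
This gives 0 ≠ 1.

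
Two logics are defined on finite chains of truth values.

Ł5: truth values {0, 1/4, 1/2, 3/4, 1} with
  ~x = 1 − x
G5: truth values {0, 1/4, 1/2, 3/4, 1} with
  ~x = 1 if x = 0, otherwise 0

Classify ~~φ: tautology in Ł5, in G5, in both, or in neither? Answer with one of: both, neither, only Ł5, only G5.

In Ł5: at φ = 0 the value is 0 — not a tautology.
In G5: at φ = 0 the value is 0 — not a tautology.

neither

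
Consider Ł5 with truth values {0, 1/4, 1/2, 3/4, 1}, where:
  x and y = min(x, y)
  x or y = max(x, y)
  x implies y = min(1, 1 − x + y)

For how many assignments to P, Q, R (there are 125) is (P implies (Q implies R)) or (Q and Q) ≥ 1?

115

value 1: 115 assignments (counts)
value 3/4: 9 assignments
value 1/2: 1 assignment
So 115 of the 125 assignments meet the threshold.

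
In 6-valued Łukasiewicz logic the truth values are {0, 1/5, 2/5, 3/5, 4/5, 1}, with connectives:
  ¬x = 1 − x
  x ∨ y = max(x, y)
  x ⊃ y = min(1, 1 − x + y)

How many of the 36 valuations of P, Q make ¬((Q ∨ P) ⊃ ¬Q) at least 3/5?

13

value 1: 6 assignments (counts)
value 4/5: 1 assignment (counts)
value 3/5: 6 assignments (counts)
value 2/5: 2 assignments
value 1/5: 6 assignments
value 0: 15 assignments
So 13 of the 36 assignments meet the threshold.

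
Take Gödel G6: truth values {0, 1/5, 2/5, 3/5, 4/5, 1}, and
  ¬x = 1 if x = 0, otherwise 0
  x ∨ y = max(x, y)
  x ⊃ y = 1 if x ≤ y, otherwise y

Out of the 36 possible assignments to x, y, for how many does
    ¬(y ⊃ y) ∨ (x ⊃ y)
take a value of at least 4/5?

value 1: 21 assignments (counts)
value 4/5: 1 assignment (counts)
value 3/5: 2 assignments
value 2/5: 3 assignments
value 1/5: 4 assignments
value 0: 5 assignments
So 22 of the 36 assignments meet the threshold.

22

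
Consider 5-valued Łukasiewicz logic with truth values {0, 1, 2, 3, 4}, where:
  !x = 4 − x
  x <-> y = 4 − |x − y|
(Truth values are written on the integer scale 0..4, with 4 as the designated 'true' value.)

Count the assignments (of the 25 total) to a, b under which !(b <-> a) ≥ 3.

value 4: 2 assignments (counts)
value 3: 4 assignments (counts)
value 2: 6 assignments
value 1: 8 assignments
value 0: 5 assignments
So 6 of the 25 assignments meet the threshold.

6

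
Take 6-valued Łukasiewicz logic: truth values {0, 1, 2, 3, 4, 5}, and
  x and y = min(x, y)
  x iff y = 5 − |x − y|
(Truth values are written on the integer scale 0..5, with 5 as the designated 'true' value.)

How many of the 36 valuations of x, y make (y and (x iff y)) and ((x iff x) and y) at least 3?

12

value 5: 1 assignment (counts)
value 4: 4 assignments (counts)
value 3: 7 assignments (counts)
value 2: 9 assignments
value 1: 8 assignments
value 0: 7 assignments
So 12 of the 36 assignments meet the threshold.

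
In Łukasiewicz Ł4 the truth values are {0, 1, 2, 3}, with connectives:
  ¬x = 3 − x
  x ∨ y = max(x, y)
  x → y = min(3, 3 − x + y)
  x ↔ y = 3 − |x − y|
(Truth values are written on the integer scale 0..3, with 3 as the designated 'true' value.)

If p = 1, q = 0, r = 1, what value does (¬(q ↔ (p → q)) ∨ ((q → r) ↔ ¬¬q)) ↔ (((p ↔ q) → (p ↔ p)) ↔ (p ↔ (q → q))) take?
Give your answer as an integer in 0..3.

2

p → q = 1 → 0 = 2
q ↔ (p → q) = 0 ↔ 2 = 1
¬(q ↔ (p → q)) = ¬1 = 2
q → r = 0 → 1 = 3
¬q = ¬0 = 3
¬¬q = ¬3 = 0
(q → r) ↔ ¬¬q = 3 ↔ 0 = 0
¬(q ↔ (p → q)) ∨ ((q → r) ↔ ¬¬q) = 2 ∨ 0 = 2
p ↔ q = 1 ↔ 0 = 2
p ↔ p = 1 ↔ 1 = 3
(p ↔ q) → (p ↔ p) = 2 → 3 = 3
q → q = 0 → 0 = 3
p ↔ (q → q) = 1 ↔ 3 = 1
((p ↔ q) → (p ↔ p)) ↔ (p ↔ (q → q)) = 3 ↔ 1 = 1
(¬(q ↔ (p → q)) ∨ ((q → r) ↔ ¬¬q)) ↔ (((p ↔ q) → (p ↔ p)) ↔ (p ↔ (q → q))) = 2 ↔ 1 = 2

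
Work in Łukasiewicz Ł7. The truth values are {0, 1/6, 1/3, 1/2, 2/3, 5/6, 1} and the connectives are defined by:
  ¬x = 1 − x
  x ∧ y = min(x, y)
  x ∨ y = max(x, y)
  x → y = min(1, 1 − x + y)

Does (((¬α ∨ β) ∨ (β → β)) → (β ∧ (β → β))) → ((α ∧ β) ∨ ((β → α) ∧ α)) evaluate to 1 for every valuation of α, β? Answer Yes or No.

No

Counterexample: take α = 0, β = 1/6.
¬α = ¬0 = 1
¬α ∨ β = 1 ∨ 1/6 = 1
β → β = 1/6 → 1/6 = 1
(¬α ∨ β) ∨ (β → β) = 1 ∨ 1 = 1
β → β = 1/6 → 1/6 = 1
β ∧ (β → β) = 1/6 ∧ 1 = 1/6
((¬α ∨ β) ∨ (β → β)) → (β ∧ (β → β)) = 1 → 1/6 = 1/6
α ∧ β = 0 ∧ 1/6 = 0
β → α = 1/6 → 0 = 5/6
(β → α) ∧ α = 5/6 ∧ 0 = 0
(α ∧ β) ∨ ((β → α) ∧ α) = 0 ∨ 0 = 0
(((¬α ∨ β) ∨ (β → β)) → (β ∧ (β → β))) → ((α ∧ β) ∨ ((β → α) ∧ α)) = 1/6 → 0 = 5/6
This gives 5/6 ≠ 1.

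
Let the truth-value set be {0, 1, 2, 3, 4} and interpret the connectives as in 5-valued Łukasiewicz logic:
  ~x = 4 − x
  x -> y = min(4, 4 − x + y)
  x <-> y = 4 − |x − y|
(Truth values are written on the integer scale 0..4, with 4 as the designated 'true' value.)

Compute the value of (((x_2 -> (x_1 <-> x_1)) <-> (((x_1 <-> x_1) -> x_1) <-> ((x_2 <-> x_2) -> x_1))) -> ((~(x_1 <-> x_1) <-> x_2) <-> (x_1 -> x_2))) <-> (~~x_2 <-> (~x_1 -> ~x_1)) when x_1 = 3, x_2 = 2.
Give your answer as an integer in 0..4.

3

x_1 <-> x_1 = 3 <-> 3 = 4
x_2 -> (x_1 <-> x_1) = 2 -> 4 = 4
x_1 <-> x_1 = 3 <-> 3 = 4
(x_1 <-> x_1) -> x_1 = 4 -> 3 = 3
x_2 <-> x_2 = 2 <-> 2 = 4
(x_2 <-> x_2) -> x_1 = 4 -> 3 = 3
((x_1 <-> x_1) -> x_1) <-> ((x_2 <-> x_2) -> x_1) = 3 <-> 3 = 4
(x_2 -> (x_1 <-> x_1)) <-> (((x_1 <-> x_1) -> x_1) <-> ((x_2 <-> x_2) -> x_1)) = 4 <-> 4 = 4
x_1 <-> x_1 = 3 <-> 3 = 4
~(x_1 <-> x_1) = ~4 = 0
~(x_1 <-> x_1) <-> x_2 = 0 <-> 2 = 2
x_1 -> x_2 = 3 -> 2 = 3
(~(x_1 <-> x_1) <-> x_2) <-> (x_1 -> x_2) = 2 <-> 3 = 3
((x_2 -> (x_1 <-> x_1)) <-> (((x_1 <-> x_1) -> x_1) <-> ((x_2 <-> x_2) -> x_1))) -> ((~(x_1 <-> x_1) <-> x_2) <-> (x_1 -> x_2)) = 4 -> 3 = 3
~x_2 = ~2 = 2
~~x_2 = ~2 = 2
~x_1 = ~3 = 1
~x_1 = ~3 = 1
~x_1 -> ~x_1 = 1 -> 1 = 4
~~x_2 <-> (~x_1 -> ~x_1) = 2 <-> 4 = 2
(((x_2 -> (x_1 <-> x_1)) <-> (((x_1 <-> x_1) -> x_1) <-> ((x_2 <-> x_2) -> x_1))) -> ((~(x_1 <-> x_1) <-> x_2) <-> (x_1 -> x_2))) <-> (~~x_2 <-> (~x_1 -> ~x_1)) = 3 <-> 2 = 3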